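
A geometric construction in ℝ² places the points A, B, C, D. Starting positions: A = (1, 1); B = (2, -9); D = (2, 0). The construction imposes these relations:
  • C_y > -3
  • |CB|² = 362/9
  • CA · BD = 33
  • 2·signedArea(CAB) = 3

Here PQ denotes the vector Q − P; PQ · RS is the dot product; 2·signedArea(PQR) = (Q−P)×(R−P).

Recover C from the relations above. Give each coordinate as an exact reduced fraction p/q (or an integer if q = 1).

1. C_x = 5/3  [CA · BD = 33 ∩ 2·signedArea(CAB) = 3]
2. C_y = -8/3  [CA · BD = 33 ∩ 2·signedArea(CAB) = 3]
   → C = (5/3, -8/3)

C = (5/3, -8/3)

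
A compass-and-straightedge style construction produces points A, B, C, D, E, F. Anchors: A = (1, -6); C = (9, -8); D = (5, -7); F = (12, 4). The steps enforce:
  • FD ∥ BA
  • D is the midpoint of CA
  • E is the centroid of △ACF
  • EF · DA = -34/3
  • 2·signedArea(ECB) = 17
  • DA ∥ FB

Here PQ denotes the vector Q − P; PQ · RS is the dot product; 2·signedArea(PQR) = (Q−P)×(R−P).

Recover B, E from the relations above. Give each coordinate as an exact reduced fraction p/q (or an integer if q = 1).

1. B_x = 8  [FD ∥ BA ∩ DA ∥ FB]
2. B_y = 5  [FD ∥ BA ∩ DA ∥ FB]
   → B = (8, 5)
3. E_x = 22/3  [E is the centroid of △ACF]
4. E_y = -10/3  [E is the centroid of △ACF]
   → E = (22/3, -10/3)

B = (8, 5)
E = (22/3, -10/3)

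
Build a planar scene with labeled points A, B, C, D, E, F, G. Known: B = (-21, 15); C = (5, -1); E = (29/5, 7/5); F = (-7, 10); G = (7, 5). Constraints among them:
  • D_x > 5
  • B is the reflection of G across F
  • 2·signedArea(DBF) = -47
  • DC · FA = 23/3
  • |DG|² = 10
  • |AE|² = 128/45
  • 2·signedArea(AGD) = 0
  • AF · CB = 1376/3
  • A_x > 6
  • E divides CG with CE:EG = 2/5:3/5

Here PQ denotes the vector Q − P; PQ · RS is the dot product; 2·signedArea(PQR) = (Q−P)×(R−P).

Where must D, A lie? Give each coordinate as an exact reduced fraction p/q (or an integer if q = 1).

1. A_x = 19/3  [line 26·x + -16·y + -350/3 = 0 ∩ |AE|² = 128/45]
2. A_y = 3  [line 26·x + -16·y + -350/3 = 0 ∩ |AE|² = 128/45]
   → A = (19/3, 3)
3. D_x = 6  [DC · FA = 23/3 ∩ 2·signedArea(AGD) = 0]
4. D_y = 2  [DC · FA = 23/3 ∩ 2·signedArea(AGD) = 0]
   → D = (6, 2)

A = (19/3, 3)
D = (6, 2)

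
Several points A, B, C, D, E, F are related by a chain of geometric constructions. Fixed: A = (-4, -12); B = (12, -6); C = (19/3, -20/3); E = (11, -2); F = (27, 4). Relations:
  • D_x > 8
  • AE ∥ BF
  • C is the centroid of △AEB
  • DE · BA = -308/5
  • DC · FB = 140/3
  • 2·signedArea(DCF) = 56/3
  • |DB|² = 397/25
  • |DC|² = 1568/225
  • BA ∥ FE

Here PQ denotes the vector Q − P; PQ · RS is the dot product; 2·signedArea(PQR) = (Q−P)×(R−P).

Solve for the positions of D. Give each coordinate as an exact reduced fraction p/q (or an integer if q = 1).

D = (41/5, -24/5)

1. D_x = 41/5  [DC · FB = 140/3 ∩ 2·signedArea(DCF) = 56/3]
2. D_y = -24/5  [DC · FB = 140/3 ∩ 2·signedArea(DCF) = 56/3]
   → D = (41/5, -24/5)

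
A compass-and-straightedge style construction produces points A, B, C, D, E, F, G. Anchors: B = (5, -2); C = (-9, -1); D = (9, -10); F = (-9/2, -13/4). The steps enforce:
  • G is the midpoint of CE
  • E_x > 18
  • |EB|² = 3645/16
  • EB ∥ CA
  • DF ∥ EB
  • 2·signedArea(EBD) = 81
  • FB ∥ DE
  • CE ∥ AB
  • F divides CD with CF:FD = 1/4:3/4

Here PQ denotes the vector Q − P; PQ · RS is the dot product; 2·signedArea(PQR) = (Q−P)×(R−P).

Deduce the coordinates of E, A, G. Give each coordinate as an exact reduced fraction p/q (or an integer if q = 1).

A = (-45/2, 23/4)
E = (37/2, -35/4)
G = (19/4, -39/8)

1. E_x = 37/2  [DF ∥ EB ∩ FB ∥ DE]
2. E_y = -35/4  [DF ∥ EB ∩ FB ∥ DE]
   → E = (37/2, -35/4)
3. A_x = -45/2  [CE ∥ AB ∩ EB ∥ CA]
4. A_y = 23/4  [CE ∥ AB ∩ EB ∥ CA]
   → A = (-45/2, 23/4)
5. G_x = 19/4  [G is the midpoint of CE]
6. G_y = -39/8  [G is the midpoint of CE]
   → G = (19/4, -39/8)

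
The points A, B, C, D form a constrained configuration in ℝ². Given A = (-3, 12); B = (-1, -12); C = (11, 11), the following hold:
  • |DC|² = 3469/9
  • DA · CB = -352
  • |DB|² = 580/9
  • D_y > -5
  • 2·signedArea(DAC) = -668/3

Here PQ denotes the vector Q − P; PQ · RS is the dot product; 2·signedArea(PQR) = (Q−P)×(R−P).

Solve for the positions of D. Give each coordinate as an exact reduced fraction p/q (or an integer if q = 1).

D = (-5/3, -4)

1. D_x = -5/3  [2·signedArea(DAC) = -668/3 ∩ DA · CB = -352]
2. D_y = -4  [2·signedArea(DAC) = -668/3 ∩ DA · CB = -352]
   → D = (-5/3, -4)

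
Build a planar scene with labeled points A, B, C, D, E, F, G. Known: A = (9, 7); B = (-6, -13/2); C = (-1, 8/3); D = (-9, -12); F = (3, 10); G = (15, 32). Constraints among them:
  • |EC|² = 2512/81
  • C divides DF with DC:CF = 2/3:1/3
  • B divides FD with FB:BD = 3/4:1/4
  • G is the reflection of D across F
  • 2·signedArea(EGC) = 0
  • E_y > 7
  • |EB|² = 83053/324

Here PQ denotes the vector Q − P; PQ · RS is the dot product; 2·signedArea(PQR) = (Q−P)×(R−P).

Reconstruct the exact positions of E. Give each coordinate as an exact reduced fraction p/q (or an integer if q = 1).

1. E_x = 5/3  [line 88/3·x + -16·y + 72 = 0 ∩ |EC|² = 2512/81]
2. E_y = 68/9  [line 88/3·x + -16·y + 72 = 0 ∩ |EC|² = 2512/81]
   → E = (5/3, 68/9)

E = (5/3, 68/9)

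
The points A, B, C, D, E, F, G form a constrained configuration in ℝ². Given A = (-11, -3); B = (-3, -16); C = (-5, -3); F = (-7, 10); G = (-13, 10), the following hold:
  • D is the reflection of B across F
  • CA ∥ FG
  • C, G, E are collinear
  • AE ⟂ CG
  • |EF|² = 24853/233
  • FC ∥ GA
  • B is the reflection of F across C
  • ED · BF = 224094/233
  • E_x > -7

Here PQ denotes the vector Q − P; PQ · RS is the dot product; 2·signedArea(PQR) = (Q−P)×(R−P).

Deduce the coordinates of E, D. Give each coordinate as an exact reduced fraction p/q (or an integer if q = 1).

1. E_x = -1549/233  [C, G, E are collinear ∩ AE ⟂ CG]
2. E_y = -75/233  [C, G, E are collinear ∩ AE ⟂ CG]
   → E = (-1549/233, -75/233)
3. D_x = -11  [D is the reflection of B across F]
4. D_y = 36  [D is the reflection of B across F]
   → D = (-11, 36)

D = (-11, 36)
E = (-1549/233, -75/233)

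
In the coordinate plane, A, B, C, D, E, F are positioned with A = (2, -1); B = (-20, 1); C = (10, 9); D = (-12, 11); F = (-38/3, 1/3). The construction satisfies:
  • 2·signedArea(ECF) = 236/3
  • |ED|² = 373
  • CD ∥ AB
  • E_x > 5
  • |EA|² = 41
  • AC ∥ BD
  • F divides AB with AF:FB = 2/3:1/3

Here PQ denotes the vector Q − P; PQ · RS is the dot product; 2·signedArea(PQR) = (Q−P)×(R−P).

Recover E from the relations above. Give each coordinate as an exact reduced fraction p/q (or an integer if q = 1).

1. E_x = 6  [line 26/3·x + -68/3·y + 116/3 = 0 ∩ |ED|² = 373]
2. E_y = 4  [line 26/3·x + -68/3·y + 116/3 = 0 ∩ |ED|² = 373]
   → E = (6, 4)

E = (6, 4)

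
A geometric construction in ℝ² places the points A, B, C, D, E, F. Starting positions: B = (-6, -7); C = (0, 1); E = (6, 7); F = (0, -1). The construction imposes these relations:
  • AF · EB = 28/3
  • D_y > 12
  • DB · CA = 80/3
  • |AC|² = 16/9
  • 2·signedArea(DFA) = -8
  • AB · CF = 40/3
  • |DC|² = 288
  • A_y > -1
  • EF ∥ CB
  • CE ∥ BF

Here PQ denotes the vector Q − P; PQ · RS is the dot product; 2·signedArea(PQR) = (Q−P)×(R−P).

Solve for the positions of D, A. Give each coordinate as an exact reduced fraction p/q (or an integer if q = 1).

A = (0, -1/3)
D = (12, 13)

1. A_x = 0  [AF · EB = 28/3 ∩ AB · CF = 40/3]
2. A_y = -1/3  [AF · EB = 28/3 ∩ AB · CF = 40/3]
   → A = (0, -1/3)
3. D_x = 12  [2·signedArea(DFA) = -8 ∩ DB · CA = 80/3]
4. D_y = 13  [2·signedArea(DFA) = -8 ∩ DB · CA = 80/3]
   → D = (12, 13)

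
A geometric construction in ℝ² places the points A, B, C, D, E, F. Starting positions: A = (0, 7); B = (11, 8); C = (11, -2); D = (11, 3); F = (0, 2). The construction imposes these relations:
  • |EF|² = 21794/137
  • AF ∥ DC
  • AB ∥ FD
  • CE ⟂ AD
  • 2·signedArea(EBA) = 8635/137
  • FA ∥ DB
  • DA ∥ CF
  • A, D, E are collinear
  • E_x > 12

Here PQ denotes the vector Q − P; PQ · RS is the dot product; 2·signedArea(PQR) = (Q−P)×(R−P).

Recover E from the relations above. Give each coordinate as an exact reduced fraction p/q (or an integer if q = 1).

E = (1727/137, 331/137)

1. E_x = 1727/137  [A, D, E are collinear ∩ CE ⟂ AD]
2. E_y = 331/137  [A, D, E are collinear ∩ CE ⟂ AD]
   → E = (1727/137, 331/137)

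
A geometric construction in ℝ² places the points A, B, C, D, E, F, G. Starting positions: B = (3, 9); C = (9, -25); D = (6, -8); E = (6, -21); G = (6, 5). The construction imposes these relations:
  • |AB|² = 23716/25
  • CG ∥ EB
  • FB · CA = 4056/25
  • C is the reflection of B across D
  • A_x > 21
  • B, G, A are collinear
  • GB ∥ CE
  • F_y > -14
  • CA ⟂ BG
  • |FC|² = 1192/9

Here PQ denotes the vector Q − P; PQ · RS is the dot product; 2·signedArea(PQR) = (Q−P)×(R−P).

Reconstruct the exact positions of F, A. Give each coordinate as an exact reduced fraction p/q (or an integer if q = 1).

1. A_x = 537/25  [B, G, A are collinear ∩ CA ⟂ BG]
2. A_y = -391/25  [B, G, A are collinear ∩ CA ⟂ BG]
   → A = (537/25, -391/25)
3. F_x = 7  [line -312/25·x + -234/25·y + -1014/25 = 0 ∩ |FC|² = 1192/9]
4. F_y = -41/3  [line -312/25·x + -234/25·y + -1014/25 = 0 ∩ |FC|² = 1192/9]
   → F = (7, -41/3)

A = (537/25, -391/25)
F = (7, -41/3)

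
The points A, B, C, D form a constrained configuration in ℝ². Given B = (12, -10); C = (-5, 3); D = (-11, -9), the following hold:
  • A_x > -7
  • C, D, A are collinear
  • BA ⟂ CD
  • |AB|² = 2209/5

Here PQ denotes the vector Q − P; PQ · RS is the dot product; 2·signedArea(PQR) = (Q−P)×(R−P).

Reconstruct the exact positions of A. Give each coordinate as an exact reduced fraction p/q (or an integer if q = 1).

1. A_x = -34/5  [C, D, A are collinear ∩ BA ⟂ CD]
2. A_y = -3/5  [C, D, A are collinear ∩ BA ⟂ CD]
   → A = (-34/5, -3/5)

A = (-34/5, -3/5)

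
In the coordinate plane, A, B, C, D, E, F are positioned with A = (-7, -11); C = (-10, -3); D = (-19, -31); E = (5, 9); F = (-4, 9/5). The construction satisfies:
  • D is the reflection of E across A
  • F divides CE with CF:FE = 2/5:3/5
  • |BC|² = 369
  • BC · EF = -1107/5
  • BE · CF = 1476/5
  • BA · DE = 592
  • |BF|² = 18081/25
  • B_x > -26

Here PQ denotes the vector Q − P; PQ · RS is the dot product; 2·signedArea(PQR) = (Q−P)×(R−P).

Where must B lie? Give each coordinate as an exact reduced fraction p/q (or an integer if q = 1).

B = (-25, -15)

1. B_x = -25  [BA · DE = 592 ∩ BE · CF = 1476/5]
2. B_y = -15  [BA · DE = 592 ∩ BE · CF = 1476/5]
   → B = (-25, -15)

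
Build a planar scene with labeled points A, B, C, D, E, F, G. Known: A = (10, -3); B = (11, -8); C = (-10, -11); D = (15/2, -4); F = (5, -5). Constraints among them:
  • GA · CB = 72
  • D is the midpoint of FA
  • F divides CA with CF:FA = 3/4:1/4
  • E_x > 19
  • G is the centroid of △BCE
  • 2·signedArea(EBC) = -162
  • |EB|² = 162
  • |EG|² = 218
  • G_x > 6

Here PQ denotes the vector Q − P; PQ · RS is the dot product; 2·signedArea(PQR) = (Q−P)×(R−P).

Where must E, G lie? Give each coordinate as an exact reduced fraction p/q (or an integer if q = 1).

1. E_x = 20  [line 3·x + -21·y + -39 = 0 ∩ |EB|² = 162]
2. E_y = 1  [line 3·x + -21·y + -39 = 0 ∩ |EB|² = 162]
   → E = (20, 1)
3. G_x = 7  [G is the centroid of △BCE]
4. G_y = -6  [G is the centroid of △BCE]
   → G = (7, -6)

E = (20, 1)
G = (7, -6)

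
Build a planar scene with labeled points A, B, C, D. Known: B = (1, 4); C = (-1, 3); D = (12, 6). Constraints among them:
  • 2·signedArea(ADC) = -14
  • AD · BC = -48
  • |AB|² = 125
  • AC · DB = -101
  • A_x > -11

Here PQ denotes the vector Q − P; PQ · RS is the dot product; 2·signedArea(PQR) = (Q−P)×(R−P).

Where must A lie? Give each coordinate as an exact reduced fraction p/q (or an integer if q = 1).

A = (-10, 2)

1. A_x = -10  [AC · DB = -101 ∩ AD · BC = -48]
2. A_y = 2  [AC · DB = -101 ∩ AD · BC = -48]
   → A = (-10, 2)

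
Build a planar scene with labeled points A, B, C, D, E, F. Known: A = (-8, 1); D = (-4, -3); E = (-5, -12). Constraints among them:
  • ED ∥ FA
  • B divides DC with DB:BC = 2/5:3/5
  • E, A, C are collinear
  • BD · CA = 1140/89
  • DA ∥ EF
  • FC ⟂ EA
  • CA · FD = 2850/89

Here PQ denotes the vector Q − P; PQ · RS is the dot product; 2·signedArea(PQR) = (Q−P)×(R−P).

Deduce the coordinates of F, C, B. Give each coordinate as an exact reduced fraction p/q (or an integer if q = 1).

B = (-430/89, -421/89)
C = (-541/89, -652/89)
F = (-9, -8)

1. F_x = -9  [ED ∥ FA ∩ DA ∥ EF]
2. F_y = -8  [ED ∥ FA ∩ DA ∥ EF]
   → F = (-9, -8)
3. C_x = -541/89  [E, A, C are collinear ∩ FC ⟂ EA]
4. C_y = -652/89  [E, A, C are collinear ∩ FC ⟂ EA]
   → C = (-541/89, -652/89)
5. B_x = -430/89  [B divides DC with DB:BC = 2/5:3/5]
6. B_y = -421/89  [B divides DC with DB:BC = 2/5:3/5]
   → B = (-430/89, -421/89)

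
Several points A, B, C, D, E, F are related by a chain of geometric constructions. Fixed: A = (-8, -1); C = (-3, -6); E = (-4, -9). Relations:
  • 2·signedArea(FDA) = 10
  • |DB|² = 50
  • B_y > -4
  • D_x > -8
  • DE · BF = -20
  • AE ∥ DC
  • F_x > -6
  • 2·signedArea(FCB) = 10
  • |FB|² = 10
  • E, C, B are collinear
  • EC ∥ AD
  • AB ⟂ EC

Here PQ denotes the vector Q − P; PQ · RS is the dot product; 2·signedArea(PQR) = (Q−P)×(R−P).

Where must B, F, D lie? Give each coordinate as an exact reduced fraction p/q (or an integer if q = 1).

B = (-2, -3)
D = (-7, 2)
F = (-5, -2)

1. B_x = -2  [E, C, B are collinear ∩ AB ⟂ EC]
2. B_y = -3  [E, C, B are collinear ∩ AB ⟂ EC]
   → B = (-2, -3)
3. F_x = -5  [line -3·x + 1·y + -13 = 0 ∩ |FB|² = 10]
4. F_y = -2  [line -3·x + 1·y + -13 = 0 ∩ |FB|² = 10]
   → F = (-5, -2)
5. D_x = -7  [2·signedArea(FDA) = 10 ∩ AE ∥ DC]
6. D_y = 2  [2·signedArea(FDA) = 10 ∩ AE ∥ DC]
   → D = (-7, 2)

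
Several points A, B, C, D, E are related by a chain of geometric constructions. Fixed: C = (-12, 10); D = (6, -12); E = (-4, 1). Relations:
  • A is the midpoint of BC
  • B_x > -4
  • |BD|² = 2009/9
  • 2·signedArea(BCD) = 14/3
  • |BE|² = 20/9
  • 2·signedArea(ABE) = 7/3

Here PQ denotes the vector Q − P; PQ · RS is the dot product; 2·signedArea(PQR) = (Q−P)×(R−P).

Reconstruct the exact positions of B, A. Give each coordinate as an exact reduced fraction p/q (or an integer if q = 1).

A = (-23/3, 29/6)
B = (-10/3, -1/3)

1. B_x = -10/3  [line 22·x + 18·y + 238/3 = 0 ∩ |BE|² = 20/9]
2. B_y = -1/3  [line 22·x + 18·y + 238/3 = 0 ∩ |BE|² = 20/9]
   → B = (-10/3, -1/3)
3. A_x = -23/3  [A is the midpoint of BC]
4. A_y = 29/6  [A is the midpoint of BC]
   → A = (-23/3, 29/6)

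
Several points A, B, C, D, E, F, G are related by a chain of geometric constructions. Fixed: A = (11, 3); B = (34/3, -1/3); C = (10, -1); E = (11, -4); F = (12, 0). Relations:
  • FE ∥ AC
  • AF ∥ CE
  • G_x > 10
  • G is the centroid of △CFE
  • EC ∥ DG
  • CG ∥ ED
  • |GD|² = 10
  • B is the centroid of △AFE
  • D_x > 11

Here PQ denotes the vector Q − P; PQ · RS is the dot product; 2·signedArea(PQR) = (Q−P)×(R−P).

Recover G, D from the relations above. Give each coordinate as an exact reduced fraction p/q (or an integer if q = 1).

1. G_x = 11  [G is the centroid of △CFE]
2. G_y = -5/3  [G is the centroid of △CFE]
   → G = (11, -5/3)
3. D_x = 12  [EC ∥ DG ∩ CG ∥ ED]
4. D_y = -14/3  [EC ∥ DG ∩ CG ∥ ED]
   → D = (12, -14/3)

D = (12, -14/3)
G = (11, -5/3)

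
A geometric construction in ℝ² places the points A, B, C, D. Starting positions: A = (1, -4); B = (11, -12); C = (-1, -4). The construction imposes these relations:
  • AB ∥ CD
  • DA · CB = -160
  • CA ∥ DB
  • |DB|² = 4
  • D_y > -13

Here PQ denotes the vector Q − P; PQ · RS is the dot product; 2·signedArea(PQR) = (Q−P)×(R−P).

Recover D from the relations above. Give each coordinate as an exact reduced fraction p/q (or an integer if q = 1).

1. D_x = 9  [CA ∥ DB ∩ AB ∥ CD]
2. D_y = -12  [CA ∥ DB ∩ AB ∥ CD]
   → D = (9, -12)

D = (9, -12)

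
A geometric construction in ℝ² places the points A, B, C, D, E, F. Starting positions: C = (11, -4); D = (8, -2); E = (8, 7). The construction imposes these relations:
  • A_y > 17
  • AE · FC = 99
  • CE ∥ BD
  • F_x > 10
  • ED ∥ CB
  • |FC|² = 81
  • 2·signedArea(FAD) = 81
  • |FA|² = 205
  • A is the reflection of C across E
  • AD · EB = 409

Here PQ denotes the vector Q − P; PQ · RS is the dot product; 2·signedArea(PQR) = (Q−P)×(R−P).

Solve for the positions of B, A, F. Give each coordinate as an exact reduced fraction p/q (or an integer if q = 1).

1. B_x = 11  [CE ∥ BD ∩ ED ∥ CB]
2. B_y = -13  [CE ∥ BD ∩ ED ∥ CB]
   → B = (11, -13)
3. A_x = 5  [A is the reflection of C across E]
4. A_y = 18  [A is the reflection of C across E]
   → A = (5, 18)
5. F_x = 11  [2·signedArea(FAD) = 81 ∩ AE · FC = 99]
6. F_y = 5  [2·signedArea(FAD) = 81 ∩ AE · FC = 99]
   → F = (11, 5)

A = (5, 18)
B = (11, -13)
F = (11, 5)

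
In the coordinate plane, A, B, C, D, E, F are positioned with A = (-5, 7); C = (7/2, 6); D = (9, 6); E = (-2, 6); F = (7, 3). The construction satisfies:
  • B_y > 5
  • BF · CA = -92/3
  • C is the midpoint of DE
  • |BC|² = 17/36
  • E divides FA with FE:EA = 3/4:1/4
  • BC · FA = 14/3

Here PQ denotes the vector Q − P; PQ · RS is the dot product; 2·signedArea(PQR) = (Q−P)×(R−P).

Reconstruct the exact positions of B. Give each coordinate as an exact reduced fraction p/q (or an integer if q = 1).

1. B_x = 11/3  [BF · CA = -92/3 ∩ BC · FA = 14/3]
2. B_y = 16/3  [BF · CA = -92/3 ∩ BC · FA = 14/3]
   → B = (11/3, 16/3)

B = (11/3, 16/3)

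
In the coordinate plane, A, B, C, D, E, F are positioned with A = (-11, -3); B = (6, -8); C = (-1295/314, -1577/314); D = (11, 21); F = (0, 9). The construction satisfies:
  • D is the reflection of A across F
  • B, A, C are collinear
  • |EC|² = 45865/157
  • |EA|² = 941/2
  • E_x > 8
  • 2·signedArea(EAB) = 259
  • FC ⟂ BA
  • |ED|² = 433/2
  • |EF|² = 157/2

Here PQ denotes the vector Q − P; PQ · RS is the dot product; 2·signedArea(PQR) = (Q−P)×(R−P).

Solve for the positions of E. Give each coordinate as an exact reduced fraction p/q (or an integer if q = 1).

1. E_x = 17/2  [line 5·x + 17·y + -153 = 0 ∩ |EC|² = 45865/157]
2. E_y = 13/2  [line 5·x + 17·y + -153 = 0 ∩ |EC|² = 45865/157]
   → E = (17/2, 13/2)

E = (17/2, 13/2)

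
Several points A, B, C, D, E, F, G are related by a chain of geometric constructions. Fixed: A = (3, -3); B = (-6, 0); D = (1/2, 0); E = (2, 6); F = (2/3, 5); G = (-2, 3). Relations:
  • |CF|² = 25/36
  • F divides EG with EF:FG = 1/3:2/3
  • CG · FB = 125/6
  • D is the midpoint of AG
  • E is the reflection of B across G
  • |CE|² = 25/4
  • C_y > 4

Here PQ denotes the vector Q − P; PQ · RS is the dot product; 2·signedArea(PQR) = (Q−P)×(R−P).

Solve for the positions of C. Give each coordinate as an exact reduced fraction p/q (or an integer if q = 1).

C = (0, 9/2)

1. C_x = 0  [line 20/3·x + 5·y + -45/2 = 0 ∩ |CF|² = 25/36]
2. C_y = 9/2  [line 20/3·x + 5·y + -45/2 = 0 ∩ |CF|² = 25/36]
   → C = (0, 9/2)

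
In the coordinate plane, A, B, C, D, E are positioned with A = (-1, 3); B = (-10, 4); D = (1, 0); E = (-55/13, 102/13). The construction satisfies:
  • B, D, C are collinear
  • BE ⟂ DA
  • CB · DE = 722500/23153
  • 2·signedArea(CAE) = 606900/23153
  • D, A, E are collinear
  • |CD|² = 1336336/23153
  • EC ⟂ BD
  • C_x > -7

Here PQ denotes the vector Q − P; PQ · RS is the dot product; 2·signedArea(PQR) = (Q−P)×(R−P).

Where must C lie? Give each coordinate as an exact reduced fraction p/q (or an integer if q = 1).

1. C_x = -10935/1781  [B, D, C are collinear ∩ EC ⟂ BD]
2. C_y = 4624/1781  [B, D, C are collinear ∩ EC ⟂ BD]
   → C = (-10935/1781, 4624/1781)

C = (-10935/1781, 4624/1781)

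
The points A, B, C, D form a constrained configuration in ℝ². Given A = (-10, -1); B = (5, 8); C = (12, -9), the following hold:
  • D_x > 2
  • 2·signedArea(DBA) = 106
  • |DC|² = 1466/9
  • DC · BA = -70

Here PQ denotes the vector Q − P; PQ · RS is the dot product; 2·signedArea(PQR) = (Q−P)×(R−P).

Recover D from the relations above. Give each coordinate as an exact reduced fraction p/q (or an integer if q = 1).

1. D_x = 7/3  [DC · BA = -70 ∩ 2·signedArea(DBA) = 106]
2. D_y = -2/3  [DC · BA = -70 ∩ 2·signedArea(DBA) = 106]
   → D = (7/3, -2/3)

D = (7/3, -2/3)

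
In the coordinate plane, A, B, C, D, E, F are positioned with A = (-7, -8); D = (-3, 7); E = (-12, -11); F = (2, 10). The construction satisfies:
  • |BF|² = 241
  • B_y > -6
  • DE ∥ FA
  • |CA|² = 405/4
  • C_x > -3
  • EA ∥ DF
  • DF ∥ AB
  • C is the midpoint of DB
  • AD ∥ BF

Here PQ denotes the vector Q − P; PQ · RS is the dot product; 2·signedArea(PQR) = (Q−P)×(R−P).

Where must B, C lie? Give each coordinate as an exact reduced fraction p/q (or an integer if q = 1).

1. B_x = -2  [AD ∥ BF ∩ DF ∥ AB]
2. B_y = -5  [AD ∥ BF ∩ DF ∥ AB]
   → B = (-2, -5)
3. C_x = -5/2  [C is the midpoint of DB]
4. C_y = 1  [C is the midpoint of DB]
   → C = (-5/2, 1)

B = (-2, -5)
C = (-5/2, 1)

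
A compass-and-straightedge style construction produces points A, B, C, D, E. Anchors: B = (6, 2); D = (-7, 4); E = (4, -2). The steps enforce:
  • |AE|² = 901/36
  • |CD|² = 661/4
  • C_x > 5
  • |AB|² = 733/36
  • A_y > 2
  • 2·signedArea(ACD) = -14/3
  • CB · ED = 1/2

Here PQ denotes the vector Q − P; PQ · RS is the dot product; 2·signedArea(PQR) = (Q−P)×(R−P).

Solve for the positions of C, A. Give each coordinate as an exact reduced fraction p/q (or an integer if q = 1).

A = (3/2, 7/3)
C = (11/2, 1)

1. C_x = 11/2  [line 11·x + -6·y + -109/2 = 0 ∩ |CD|² = 661/4]
2. C_y = 1  [line 11·x + -6·y + -109/2 = 0 ∩ |CD|² = 661/4]
   → C = (11/2, 1)
3. A_x = 3/2  [line -3·x + -25/2·y + 101/3 = 0 ∩ |AE|² = 901/36]
4. A_y = 7/3  [line -3·x + -25/2·y + 101/3 = 0 ∩ |AE|² = 901/36]
   → A = (3/2, 7/3)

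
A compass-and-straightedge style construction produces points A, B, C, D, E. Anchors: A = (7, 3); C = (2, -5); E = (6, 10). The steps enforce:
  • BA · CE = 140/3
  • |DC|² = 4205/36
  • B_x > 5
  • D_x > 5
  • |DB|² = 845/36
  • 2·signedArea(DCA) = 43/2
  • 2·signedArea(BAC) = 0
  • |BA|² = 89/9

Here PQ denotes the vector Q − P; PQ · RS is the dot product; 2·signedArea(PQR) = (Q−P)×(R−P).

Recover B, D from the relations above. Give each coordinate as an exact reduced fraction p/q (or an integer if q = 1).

1. B_x = 16/3  [2·signedArea(BAC) = 0 ∩ BA · CE = 140/3]
2. B_y = 1/3  [2·signedArea(BAC) = 0 ∩ BA · CE = 140/3]
   → B = (16/3, 1/3)
3. D_x = 17/3  [line -8·x + 5·y + 39/2 = 0 ∩ |DB|² = 845/36]
4. D_y = 31/6  [line -8·x + 5·y + 39/2 = 0 ∩ |DB|² = 845/36]
   → D = (17/3, 31/6)

B = (16/3, 1/3)
D = (17/3, 31/6)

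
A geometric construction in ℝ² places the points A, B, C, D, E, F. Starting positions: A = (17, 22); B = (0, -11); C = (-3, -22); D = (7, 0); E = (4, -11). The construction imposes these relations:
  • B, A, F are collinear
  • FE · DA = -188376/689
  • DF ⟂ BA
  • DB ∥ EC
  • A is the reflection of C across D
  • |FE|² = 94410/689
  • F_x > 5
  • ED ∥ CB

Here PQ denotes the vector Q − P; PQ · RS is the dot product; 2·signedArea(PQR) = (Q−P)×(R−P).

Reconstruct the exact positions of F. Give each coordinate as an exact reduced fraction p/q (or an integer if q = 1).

F = (4097/689, 374/689)

1. F_x = 4097/689  [B, A, F are collinear ∩ DF ⟂ BA]
2. F_y = 374/689  [B, A, F are collinear ∩ DF ⟂ BA]
   → F = (4097/689, 374/689)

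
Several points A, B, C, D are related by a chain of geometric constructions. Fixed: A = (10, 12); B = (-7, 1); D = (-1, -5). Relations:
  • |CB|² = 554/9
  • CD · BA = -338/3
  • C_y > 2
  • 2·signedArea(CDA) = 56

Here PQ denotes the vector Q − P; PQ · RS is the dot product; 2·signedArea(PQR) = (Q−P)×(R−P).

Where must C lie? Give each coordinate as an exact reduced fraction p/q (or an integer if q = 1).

1. C_x = 2/3  [CD · BA = -338/3 ∩ 2·signedArea(CDA) = 56]
2. C_y = 8/3  [CD · BA = -338/3 ∩ 2·signedArea(CDA) = 56]
   → C = (2/3, 8/3)

C = (2/3, 8/3)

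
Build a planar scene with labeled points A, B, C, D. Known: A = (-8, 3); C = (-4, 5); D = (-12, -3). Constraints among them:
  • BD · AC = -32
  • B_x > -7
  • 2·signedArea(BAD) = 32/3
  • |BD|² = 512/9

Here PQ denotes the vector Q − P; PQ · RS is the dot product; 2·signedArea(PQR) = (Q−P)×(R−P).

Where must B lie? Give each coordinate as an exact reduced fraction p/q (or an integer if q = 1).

B = (-20/3, 7/3)

1. B_x = -20/3  [2·signedArea(BAD) = 32/3 ∩ BD · AC = -32]
2. B_y = 7/3  [2·signedArea(BAD) = 32/3 ∩ BD · AC = -32]
   → B = (-20/3, 7/3)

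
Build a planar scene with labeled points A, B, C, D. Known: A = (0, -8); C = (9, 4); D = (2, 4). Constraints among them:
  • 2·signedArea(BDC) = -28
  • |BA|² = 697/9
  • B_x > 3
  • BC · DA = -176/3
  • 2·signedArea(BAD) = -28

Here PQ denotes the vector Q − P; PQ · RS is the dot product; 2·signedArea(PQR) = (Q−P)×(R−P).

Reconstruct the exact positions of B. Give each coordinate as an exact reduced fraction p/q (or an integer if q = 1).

1. B_x = 11/3  [2·signedArea(BAD) = -28 ∩ BC · DA = -176/3]
2. B_y = 0  [2·signedArea(BAD) = -28 ∩ BC · DA = -176/3]
   → B = (11/3, 0)

B = (11/3, 0)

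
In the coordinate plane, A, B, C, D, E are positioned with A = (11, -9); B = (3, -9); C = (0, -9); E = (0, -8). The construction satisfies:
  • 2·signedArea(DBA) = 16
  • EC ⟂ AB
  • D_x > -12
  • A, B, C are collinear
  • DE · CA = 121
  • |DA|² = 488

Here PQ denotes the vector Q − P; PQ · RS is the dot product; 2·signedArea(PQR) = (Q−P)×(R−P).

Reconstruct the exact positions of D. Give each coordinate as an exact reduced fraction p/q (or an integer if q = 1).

D = (-11, -7)

1. D_x = -11  [DE · CA = 121 ∩ 2·signedArea(DBA) = 16]
2. D_y = -7  [DE · CA = 121 ∩ 2·signedArea(DBA) = 16]
   → D = (-11, -7)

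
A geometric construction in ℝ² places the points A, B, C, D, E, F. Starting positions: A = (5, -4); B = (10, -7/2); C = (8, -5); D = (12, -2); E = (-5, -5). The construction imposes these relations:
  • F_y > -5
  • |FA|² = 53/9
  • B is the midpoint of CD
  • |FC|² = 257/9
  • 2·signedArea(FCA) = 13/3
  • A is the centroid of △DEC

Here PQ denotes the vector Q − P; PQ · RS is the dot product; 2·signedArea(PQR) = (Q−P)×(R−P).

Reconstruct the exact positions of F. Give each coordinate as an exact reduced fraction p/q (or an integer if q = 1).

F = (8/3, -14/3)

1. F_x = 8/3  [line -1·x + -3·y + -34/3 = 0 ∩ |FA|² = 53/9]
2. F_y = -14/3  [line -1·x + -3·y + -34/3 = 0 ∩ |FA|² = 53/9]
   → F = (8/3, -14/3)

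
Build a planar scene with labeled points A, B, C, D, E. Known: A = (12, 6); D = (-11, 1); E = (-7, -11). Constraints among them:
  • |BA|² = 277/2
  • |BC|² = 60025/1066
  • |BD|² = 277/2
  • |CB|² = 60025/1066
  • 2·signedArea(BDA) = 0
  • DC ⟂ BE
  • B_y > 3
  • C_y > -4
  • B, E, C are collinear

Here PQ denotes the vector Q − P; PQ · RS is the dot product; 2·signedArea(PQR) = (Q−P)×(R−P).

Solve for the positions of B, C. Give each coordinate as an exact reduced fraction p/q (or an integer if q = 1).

1. B_x = 1/2  [line -5·x + 23·y + -78 = 0 ∩ |BD|² = 277/2]
2. B_y = 7/2  [line -5·x + 23·y + -78 = 0 ∩ |BD|² = 277/2]
   → B = (1/2, 7/2)
3. C_x = -1571/533  [B, E, C are collinear ∩ DC ⟂ BE]
4. C_y = -1687/533  [B, E, C are collinear ∩ DC ⟂ BE]
   → C = (-1571/533, -1687/533)

B = (1/2, 7/2)
C = (-1571/533, -1687/533)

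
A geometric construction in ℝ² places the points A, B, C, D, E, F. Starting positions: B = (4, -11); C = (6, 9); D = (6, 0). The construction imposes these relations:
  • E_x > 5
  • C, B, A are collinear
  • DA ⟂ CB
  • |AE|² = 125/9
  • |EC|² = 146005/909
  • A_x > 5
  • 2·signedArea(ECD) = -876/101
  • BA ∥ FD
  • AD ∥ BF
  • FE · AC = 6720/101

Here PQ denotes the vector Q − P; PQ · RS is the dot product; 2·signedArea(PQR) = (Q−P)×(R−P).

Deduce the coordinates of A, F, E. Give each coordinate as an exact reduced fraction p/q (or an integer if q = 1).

1. A_x = 516/101  [C, B, A are collinear ∩ DA ⟂ CB]
2. A_y = 9/101  [C, B, A are collinear ∩ DA ⟂ CB]
   → A = (516/101, 9/101)
3. F_x = 494/101  [BA ∥ FD ∩ AD ∥ BF]
4. F_y = -1120/101  [BA ∥ FD ∩ AD ∥ BF]
   → F = (494/101, -1120/101)
5. E_x = 1526/303  [2·signedArea(ECD) = -876/101 ∩ FE · AC = 6720/101]
6. E_y = -1102/303  [2·signedArea(ECD) = -876/101 ∩ FE · AC = 6720/101]
   → E = (1526/303, -1102/303)

A = (516/101, 9/101)
E = (1526/303, -1102/303)
F = (494/101, -1120/101)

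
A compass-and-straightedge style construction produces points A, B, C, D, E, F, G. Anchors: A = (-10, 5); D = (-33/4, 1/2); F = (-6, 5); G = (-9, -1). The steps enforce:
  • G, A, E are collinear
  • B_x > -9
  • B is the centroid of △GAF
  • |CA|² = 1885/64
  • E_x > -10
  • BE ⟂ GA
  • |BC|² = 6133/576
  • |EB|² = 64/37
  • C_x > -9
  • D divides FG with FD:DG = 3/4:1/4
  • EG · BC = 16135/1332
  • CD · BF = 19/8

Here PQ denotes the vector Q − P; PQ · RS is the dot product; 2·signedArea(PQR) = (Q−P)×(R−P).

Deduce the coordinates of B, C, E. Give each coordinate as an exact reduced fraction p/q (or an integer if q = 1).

1. B_x = -25/3  [B is the centroid of △GAF]
2. B_y = 3  [B is the centroid of △GAF]
   → B = (-25/3, 3)
3. C_x = -69/8  [line -7/3·x + -2·y + -165/8 = 0 ∩ |CA|² = 1885/64]
4. C_y = -1/4  [line -7/3·x + -2·y + -165/8 = 0 ∩ |CA|² = 1885/64]
   → C = (-69/8, -1/4)
5. E_x = -1069/111  [G, A, E are collinear ∩ BE ⟂ GA]
6. E_y = 103/37  [G, A, E are collinear ∩ BE ⟂ GA]
   → E = (-1069/111, 103/37)

B = (-25/3, 3)
C = (-69/8, -1/4)
E = (-1069/111, 103/37)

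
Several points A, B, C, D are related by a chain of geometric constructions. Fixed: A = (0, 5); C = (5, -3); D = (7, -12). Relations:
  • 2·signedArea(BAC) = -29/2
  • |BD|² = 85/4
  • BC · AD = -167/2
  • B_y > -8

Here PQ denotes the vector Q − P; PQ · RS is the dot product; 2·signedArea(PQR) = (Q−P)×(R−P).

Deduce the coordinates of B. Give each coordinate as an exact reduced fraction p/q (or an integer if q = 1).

B = (6, -15/2)

1. B_x = 6  [BC · AD = -167/2 ∩ 2·signedArea(BAC) = -29/2]
2. B_y = -15/2  [BC · AD = -167/2 ∩ 2·signedArea(BAC) = -29/2]
   → B = (6, -15/2)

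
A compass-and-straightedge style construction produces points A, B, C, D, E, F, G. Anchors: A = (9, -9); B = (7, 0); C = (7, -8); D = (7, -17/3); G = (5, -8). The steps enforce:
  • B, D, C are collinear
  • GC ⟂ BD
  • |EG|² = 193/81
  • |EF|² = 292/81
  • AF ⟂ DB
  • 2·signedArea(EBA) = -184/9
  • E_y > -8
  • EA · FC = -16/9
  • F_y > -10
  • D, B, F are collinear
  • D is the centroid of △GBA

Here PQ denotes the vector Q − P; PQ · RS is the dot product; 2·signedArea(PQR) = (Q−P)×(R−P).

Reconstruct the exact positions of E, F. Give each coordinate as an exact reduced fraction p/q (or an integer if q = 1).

E = (19/3, -65/9)
F = (7, -9)

1. E_x = 19/3  [line 9·x + 2·y + -383/9 = 0 ∩ |EG|² = 193/81]
2. E_y = -65/9  [line 9·x + 2·y + -383/9 = 0 ∩ |EG|² = 193/81]
   → E = (19/3, -65/9)
3. F_x = 7  [D, B, F are collinear ∩ AF ⟂ DB]
4. F_y = -9  [D, B, F are collinear ∩ AF ⟂ DB]
   → F = (7, -9)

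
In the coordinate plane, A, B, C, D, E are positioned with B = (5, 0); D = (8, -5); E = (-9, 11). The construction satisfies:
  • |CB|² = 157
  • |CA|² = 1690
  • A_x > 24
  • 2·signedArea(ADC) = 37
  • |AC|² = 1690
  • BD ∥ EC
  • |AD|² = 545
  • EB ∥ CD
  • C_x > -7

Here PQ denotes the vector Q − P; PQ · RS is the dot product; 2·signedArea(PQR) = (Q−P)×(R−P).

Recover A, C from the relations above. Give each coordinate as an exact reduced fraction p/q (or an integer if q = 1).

1. C_x = -6  [EB ∥ CD ∩ BD ∥ EC]
2. C_y = 6  [EB ∥ CD ∩ BD ∥ EC]
   → C = (-6, 6)
3. A_x = 25  [line -11·x + -14·y + -19 = 0 ∩ |AC|² = 1690]
4. A_y = -21  [line -11·x + -14·y + -19 = 0 ∩ |AC|² = 1690]
   → A = (25, -21)

A = (25, -21)
C = (-6, 6)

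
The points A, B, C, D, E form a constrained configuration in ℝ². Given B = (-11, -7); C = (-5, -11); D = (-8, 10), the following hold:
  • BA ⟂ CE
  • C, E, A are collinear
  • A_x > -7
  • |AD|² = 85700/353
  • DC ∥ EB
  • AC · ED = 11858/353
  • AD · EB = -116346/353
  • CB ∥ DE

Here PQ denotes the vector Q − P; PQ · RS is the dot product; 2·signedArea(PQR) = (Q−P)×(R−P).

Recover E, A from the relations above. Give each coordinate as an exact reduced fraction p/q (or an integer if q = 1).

A = (-2458/353, -1958/353)
E = (-14, 14)

1. E_x = -14  [DC ∥ EB ∩ CB ∥ DE]
2. E_y = 14  [DC ∥ EB ∩ CB ∥ DE]
   → E = (-14, 14)
3. A_x = -2458/353  [C, E, A are collinear ∩ BA ⟂ CE]
4. A_y = -1958/353  [C, E, A are collinear ∩ BA ⟂ CE]
   → A = (-2458/353, -1958/353)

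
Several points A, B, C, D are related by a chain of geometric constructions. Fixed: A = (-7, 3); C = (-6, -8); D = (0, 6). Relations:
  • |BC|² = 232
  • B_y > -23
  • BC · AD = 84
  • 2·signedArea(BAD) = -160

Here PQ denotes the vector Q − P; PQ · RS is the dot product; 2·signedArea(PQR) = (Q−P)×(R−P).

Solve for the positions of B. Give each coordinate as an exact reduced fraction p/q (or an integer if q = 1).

B = (-12, -22)

1. B_x = -12  [BC · AD = 84 ∩ 2·signedArea(BAD) = -160]
2. B_y = -22  [BC · AD = 84 ∩ 2·signedArea(BAD) = -160]
   → B = (-12, -22)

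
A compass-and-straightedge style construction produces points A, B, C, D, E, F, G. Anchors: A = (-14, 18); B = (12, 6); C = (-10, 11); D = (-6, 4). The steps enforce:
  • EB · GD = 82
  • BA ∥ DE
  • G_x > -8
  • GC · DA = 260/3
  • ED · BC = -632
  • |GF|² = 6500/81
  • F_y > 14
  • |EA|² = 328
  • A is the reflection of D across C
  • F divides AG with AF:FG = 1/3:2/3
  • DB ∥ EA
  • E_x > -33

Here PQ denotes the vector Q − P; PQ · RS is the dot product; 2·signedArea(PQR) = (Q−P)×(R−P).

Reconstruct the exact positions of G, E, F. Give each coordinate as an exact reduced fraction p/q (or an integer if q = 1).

E = (-32, 16)
F = (-106/9, 127/9)
G = (-22/3, 19/3)

1. E_x = -32  [DB ∥ EA ∩ BA ∥ DE]
2. E_y = 16  [DB ∥ EA ∩ BA ∥ DE]
   → E = (-32, 16)
3. G_x = -22/3  [GC · DA = 260/3 ∩ EB · GD = 82]
4. G_y = 19/3  [GC · DA = 260/3 ∩ EB · GD = 82]
   → G = (-22/3, 19/3)
5. F_x = -106/9  [F divides AG with AF:FG = 1/3:2/3]
6. F_y = 127/9  [F divides AG with AF:FG = 1/3:2/3]
   → F = (-106/9, 127/9)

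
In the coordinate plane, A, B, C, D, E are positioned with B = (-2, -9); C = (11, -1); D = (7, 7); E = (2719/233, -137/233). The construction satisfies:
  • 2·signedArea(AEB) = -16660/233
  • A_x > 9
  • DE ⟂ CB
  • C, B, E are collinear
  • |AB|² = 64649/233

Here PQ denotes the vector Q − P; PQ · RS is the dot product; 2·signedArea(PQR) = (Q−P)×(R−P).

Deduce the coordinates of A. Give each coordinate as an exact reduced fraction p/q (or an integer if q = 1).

1. A_x = 2175/233  [line 1960/233·x + -3185/233·y + -8085/233 = 0 ∩ |AB|² = 64649/233]
2. A_y = 747/233  [line 1960/233·x + -3185/233·y + -8085/233 = 0 ∩ |AB|² = 64649/233]
   → A = (2175/233, 747/233)

A = (2175/233, 747/233)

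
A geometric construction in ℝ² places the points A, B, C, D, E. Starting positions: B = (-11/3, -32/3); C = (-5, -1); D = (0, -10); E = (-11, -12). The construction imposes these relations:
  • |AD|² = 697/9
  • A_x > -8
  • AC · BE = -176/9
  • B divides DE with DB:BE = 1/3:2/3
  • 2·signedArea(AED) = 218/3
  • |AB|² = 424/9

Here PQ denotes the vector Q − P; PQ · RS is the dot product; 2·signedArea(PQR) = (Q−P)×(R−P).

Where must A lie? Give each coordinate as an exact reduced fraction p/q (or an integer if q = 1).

1. A_x = -7  [AC · BE = -176/9 ∩ 2·signedArea(AED) = 218/3]
2. A_y = -14/3  [AC · BE = -176/9 ∩ 2·signedArea(AED) = 218/3]
   → A = (-7, -14/3)

A = (-7, -14/3)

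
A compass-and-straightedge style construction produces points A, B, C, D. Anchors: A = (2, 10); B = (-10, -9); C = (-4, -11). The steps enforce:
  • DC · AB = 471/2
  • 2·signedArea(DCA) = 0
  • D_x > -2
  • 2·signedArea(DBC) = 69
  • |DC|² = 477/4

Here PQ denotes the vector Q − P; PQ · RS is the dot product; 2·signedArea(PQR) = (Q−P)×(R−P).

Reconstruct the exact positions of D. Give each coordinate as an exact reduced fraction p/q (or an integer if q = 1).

D = (-1, -1/2)

1. D_x = -1  [2·signedArea(DCA) = 0 ∩ DC · AB = 471/2]
2. D_y = -1/2  [2·signedArea(DCA) = 0 ∩ DC · AB = 471/2]
   → D = (-1, -1/2)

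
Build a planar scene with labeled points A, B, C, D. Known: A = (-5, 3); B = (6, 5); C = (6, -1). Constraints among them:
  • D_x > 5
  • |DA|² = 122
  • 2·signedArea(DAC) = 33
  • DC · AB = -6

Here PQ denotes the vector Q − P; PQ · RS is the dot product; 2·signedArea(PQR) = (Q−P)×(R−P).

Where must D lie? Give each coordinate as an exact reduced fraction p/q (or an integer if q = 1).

1. D_x = 6  [DC · AB = -6 ∩ 2·signedArea(DAC) = 33]
2. D_y = 2  [DC · AB = -6 ∩ 2·signedArea(DAC) = 33]
   → D = (6, 2)

D = (6, 2)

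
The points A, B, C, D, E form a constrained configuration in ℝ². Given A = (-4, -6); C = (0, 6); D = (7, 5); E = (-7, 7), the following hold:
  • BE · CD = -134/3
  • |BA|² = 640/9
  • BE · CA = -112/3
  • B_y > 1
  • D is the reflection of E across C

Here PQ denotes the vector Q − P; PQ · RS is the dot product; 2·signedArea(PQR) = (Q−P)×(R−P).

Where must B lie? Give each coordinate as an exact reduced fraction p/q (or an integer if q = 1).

B = (-4/3, 2)

1. B_x = -4/3  [BE · CA = -112/3 ∩ BE · CD = -134/3]
2. B_y = 2  [BE · CA = -112/3 ∩ BE · CD = -134/3]
   → B = (-4/3, 2)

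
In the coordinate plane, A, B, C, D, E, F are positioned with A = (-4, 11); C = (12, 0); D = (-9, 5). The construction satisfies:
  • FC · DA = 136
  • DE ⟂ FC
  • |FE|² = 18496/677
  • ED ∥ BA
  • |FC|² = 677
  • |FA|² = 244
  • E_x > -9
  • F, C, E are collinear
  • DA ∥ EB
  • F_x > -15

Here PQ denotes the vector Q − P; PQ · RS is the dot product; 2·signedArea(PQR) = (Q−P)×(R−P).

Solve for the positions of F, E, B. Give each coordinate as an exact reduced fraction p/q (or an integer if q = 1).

B = (-2557/677, 3521/677)
E = (-5942/677, -541/677)
F = (-14, -1)

1. F_x = -14  [line -5·x + -6·y + -76 = 0 ∩ |FA|² = 244]
2. F_y = -1  [line -5·x + -6·y + -76 = 0 ∩ |FA|² = 244]
   → F = (-14, -1)
3. E_x = -5942/677  [F, C, E are collinear ∩ DE ⟂ FC]
4. E_y = -541/677  [F, C, E are collinear ∩ DE ⟂ FC]
   → E = (-5942/677, -541/677)
5. B_x = -2557/677  [ED ∥ BA ∩ DA ∥ EB]
6. B_y = 3521/677  [ED ∥ BA ∩ DA ∥ EB]
   → B = (-2557/677, 3521/677)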